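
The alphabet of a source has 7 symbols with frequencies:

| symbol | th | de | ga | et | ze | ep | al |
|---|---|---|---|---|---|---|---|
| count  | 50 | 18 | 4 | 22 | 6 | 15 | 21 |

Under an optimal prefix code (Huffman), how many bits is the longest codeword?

5

Merge the two lowest-weight nodes at each step:
merge ga(4) and ze(6): 10
merge 10 and ep(15): 25
merge de(18) and al(21): 39
merge et(22) and 25: 47
merge 39 and 47: 86
merge th(50) and 86: 136
The rarest symbols sit at the bottom; the longest codeword is 5 bits.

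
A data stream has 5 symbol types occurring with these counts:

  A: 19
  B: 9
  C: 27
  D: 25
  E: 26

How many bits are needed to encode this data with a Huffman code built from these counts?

240

Build the Huffman tree bottom-up:
merge B(9) and A(19): 28
merge D(25) and E(26): 51
merge C(27) and 28: 55
merge 51 and 55: 106
Total encoded bits = sum of merged weights = 28 + 51 + 55 + 106 = 240.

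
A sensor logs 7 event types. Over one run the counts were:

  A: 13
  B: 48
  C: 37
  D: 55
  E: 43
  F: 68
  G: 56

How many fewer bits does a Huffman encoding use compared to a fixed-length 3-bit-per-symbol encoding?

Fixed-length: 3 bits × 320 symbols = 960 bits.
Huffman merges:
combine A(13), C(37) → 50
combine E(43), B(48) → 91
combine 50, D(55) → 105
combine G(56), F(68) → 124
combine 91, 105 → 196
combine 124, 196 → 320
Huffman total = 50 + 91 + 105 + 124 + 196 + 320 = 886 bits.
Saving = 960 − 886 = 74 bits.

74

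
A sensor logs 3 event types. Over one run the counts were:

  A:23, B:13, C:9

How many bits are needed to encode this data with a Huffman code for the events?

Greedily combine the two least-frequent nodes:
C(9) + B(13) → 22
22 + A(23) → 45
Total encoded bits = sum of merged weights = 22 + 45 = 67.

67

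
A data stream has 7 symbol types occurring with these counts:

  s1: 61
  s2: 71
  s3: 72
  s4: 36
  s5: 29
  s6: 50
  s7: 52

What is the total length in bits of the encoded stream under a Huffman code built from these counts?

1035

Build the Huffman tree bottom-up:
merge s5(29) and s4(36): 65
merge s6(50) and s7(52): 102
merge s1(61) and 65: 126
merge s2(71) and s3(72): 143
merge 102 and 126: 228
merge 143 and 228: 371
Total encoded bits = sum of merged weights = 65 + 102 + 126 + 143 + 228 + 371 = 1035.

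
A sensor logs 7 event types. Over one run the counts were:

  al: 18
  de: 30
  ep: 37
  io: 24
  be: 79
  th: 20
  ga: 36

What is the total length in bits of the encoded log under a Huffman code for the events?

653

Greedily combine the two least-frequent nodes:
merge al(18) and th(20): 38
merge io(24) and de(30): 54
merge ga(36) and ep(37): 73
merge 38 and 54: 92
merge 73 and be(79): 152
merge 92 and 152: 244
The encoded length is the sum of every internal node's weight: 38 + 54 + 73 + 92 + 152 + 244 = 653 bits.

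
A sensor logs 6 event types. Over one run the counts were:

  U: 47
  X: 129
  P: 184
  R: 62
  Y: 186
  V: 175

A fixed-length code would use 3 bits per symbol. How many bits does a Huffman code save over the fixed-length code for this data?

Fixed-length: 3 bits × 783 symbols = 2349 bits.
Huffman merges:
combine U(47), R(62) → 109
combine 109, X(129) → 238
combine V(175), P(184) → 359
combine Y(186), 238 → 424
combine 359, 424 → 783
Huffman total = 109 + 238 + 359 + 424 + 783 = 1913 bits.
Saving = 2349 − 1913 = 436 bits.

436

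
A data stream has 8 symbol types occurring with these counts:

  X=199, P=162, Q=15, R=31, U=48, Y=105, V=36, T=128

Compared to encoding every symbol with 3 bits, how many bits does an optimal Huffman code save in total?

233

Fixed-length: 3 bits × 724 symbols = 2172 bits.
Huffman merges:
Q(15) + R(31) → 46
V(36) + 46 → 82
U(48) + 82 → 130
Y(105) + T(128) → 233
130 + P(162) → 292
X(199) + 233 → 432
292 + 432 → 724
Huffman total = 46 + 82 + 130 + 233 + 292 + 432 + 724 = 1939 bits.
Saving = 2172 − 1939 = 233 bits.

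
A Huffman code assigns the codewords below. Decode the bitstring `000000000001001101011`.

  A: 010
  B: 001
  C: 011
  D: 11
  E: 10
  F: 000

Read left to right; each codeword is recognised as soon as it completes (prefix code):
  000→F | 000→F | 000→F | 001→B | 001→B | 10→E | 10→E | 11→D
Decoded message: FFFBBEED

FFFBBEED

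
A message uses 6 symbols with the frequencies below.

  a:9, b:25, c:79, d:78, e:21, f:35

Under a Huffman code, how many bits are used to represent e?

4

Huffman merges, smallest pair first:
a(9) + e(21) → 30
b(25) + 30 → 55
f(35) + 55 → 90
d(78) + c(79) → 157
90 + 157 → 247
The subtree containing e is merged 4 times, so code length = 4.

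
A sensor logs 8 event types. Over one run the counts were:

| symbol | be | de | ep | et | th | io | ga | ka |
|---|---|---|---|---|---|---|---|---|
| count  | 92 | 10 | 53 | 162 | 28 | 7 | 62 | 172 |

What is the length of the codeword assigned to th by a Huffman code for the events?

4

Repeatedly merge the two smallest:
io(7) + de(10) → 17
17 + th(28) → 45
45 + ep(53) → 98
ga(62) + be(92) → 154
98 + 154 → 252
et(162) + ka(172) → 334
252 + 334 → 586
th sits 4 levels below the root, so its codeword is 4 bits.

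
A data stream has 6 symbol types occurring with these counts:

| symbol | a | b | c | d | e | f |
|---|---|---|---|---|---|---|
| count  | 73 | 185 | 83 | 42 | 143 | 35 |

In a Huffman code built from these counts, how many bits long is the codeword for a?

3

Repeatedly merge the two smallest:
f(35) + d(42) → 77
a(73) + 77 → 150
c(83) + e(143) → 226
150 + b(185) → 335
226 + 335 → 561
The subtree containing a is merged 3 times, so code length = 3.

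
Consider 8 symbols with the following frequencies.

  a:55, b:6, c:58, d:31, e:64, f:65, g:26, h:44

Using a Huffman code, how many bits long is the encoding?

Merge the two smallest weights repeatedly:
b(6) + g(26) → 32
d(31) + 32 → 63
h(44) + a(55) → 99
c(58) + 63 → 121
e(64) + f(65) → 129
99 + 121 → 220
129 + 220 → 349
Total encoded bits = sum of merged weights = 32 + 63 + 99 + 121 + 129 + 220 + 349 = 1013.

1013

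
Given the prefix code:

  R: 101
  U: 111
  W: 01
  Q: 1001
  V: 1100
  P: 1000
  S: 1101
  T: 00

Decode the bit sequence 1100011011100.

Read left to right; each codeword is recognised as soon as it completes (prefix code):
  1100→V | 01→W | 101→R | 1100→V
Decoded message: VWRV

VWRV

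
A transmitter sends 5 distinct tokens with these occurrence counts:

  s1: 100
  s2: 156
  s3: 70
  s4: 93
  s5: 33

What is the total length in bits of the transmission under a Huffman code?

1007

Merge the two smallest weights repeatedly:
merge s5(33) and s3(70): 103
merge s4(93) and s1(100): 193
merge 103 and s2(156): 259
merge 193 and 259: 452
Each symbol's bit-cost is frequency × depth; summing gives 1007 bits (equivalently 103 + 193 + 259 + 452).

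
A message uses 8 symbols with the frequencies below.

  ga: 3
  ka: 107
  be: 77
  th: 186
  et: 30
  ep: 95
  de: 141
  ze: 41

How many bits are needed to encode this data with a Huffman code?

Greedily combine the two least-frequent nodes:
ga(3) + et(30) → 33
33 + ze(41) → 74
74 + be(77) → 151
ep(95) + ka(107) → 202
de(141) + 151 → 292
th(186) + 202 → 388
292 + 388 → 680
Total encoded bits = sum of merged weights = 33 + 74 + 151 + 202 + 292 + 388 + 680 = 1820.

1820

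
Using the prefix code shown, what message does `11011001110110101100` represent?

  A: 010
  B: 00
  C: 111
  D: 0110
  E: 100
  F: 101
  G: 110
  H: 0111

GGHDFE

Read left to right; each codeword is recognised as soon as it completes (prefix code):
  110→G | 110→G | 0111→H | 0110→D | 101→F | 100→E
Decoded message: GGHDFE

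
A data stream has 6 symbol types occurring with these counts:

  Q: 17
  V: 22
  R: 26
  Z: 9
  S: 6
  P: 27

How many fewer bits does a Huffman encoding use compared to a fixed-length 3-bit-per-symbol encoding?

60

Fixed-length: 3 bits × 107 symbols = 321 bits.
Huffman merges:
merge S(6) and Z(9): 15
merge 15 and Q(17): 32
merge V(22) and R(26): 48
merge P(27) and 32: 59
merge 48 and 59: 107
Huffman total = 15 + 32 + 48 + 59 + 107 = 261 bits.
Saving = 321 − 261 = 60 bits.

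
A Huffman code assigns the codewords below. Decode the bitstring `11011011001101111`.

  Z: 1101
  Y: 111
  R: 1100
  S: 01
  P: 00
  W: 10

Read left to right; each codeword is recognised as soon as it completes (prefix code):
  1101→Z | 10→W | 1100→R | 1101→Z | 111→Y
Decoded message: ZWRZY

ZWRZY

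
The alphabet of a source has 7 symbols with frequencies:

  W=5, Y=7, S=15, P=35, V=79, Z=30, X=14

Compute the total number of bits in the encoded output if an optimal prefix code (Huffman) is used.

435

Greedily combine the two least-frequent nodes:
W(5) + Y(7) → 12
12 + X(14) → 26
S(15) + 26 → 41
Z(30) + P(35) → 65
41 + 65 → 106
V(79) + 106 → 185
Total encoded bits = sum of merged weights = 12 + 26 + 41 + 65 + 106 + 185 = 435.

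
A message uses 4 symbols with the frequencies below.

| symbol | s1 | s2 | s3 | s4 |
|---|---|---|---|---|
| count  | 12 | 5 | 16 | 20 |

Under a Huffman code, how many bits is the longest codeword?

3

Merge the two lowest-weight nodes at each step:
merge s2(5) and s1(12): 17
merge s3(16) and 17: 33
merge s4(20) and 33: 53
The first pair merged (s2, s1) ends up deepest, at depth 3.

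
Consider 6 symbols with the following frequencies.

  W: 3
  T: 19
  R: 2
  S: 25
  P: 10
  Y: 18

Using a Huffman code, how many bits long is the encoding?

174

Merge the two smallest weights repeatedly:
combine R(2), W(3) → 5
combine 5, P(10) → 15
combine 15, Y(18) → 33
combine T(19), S(25) → 44
combine 33, 44 → 77
Each symbol's bit-cost is frequency × depth; summing gives 174 bits (equivalently 5 + 15 + 33 + 44 + 77).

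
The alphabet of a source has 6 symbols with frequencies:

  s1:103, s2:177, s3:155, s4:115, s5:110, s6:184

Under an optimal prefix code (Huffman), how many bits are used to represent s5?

3

Repeatedly merge the two smallest:
combine s1(103), s5(110) → 213
combine s4(115), s3(155) → 270
combine s2(177), s6(184) → 361
combine 213, 270 → 483
combine 361, 483 → 844
s5's leaf is at depth 3, giving a 3-bit codeword.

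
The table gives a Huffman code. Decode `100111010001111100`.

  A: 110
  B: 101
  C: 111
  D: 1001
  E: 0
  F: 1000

Read left to right; each codeword is recognised as soon as it completes (prefix code):
  1001→D | 110→A | 1000→F | 111→C | 110→A | 0→E
Decoded message: DAFCAE

DAFCAE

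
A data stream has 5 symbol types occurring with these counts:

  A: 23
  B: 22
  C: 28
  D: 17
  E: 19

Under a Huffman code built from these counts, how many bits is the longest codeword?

3

Merge the two lowest-weight nodes at each step:
merge D(17) and E(19): 36
merge B(22) and A(23): 45
merge C(28) and 36: 64
merge 45 and 64: 109
The rarest symbols sit at the bottom; the longest codeword is 3 bits.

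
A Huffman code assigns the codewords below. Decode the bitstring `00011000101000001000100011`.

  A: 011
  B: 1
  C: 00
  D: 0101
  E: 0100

CACDCCEEA

Read left to right; each codeword is recognised as soon as it completes (prefix code):
  00→C | 011→A | 00→C | 0101→D | 00→C | 00→C | 0100→E | 0100→E | 011→A
Decoded message: CACDCCEEA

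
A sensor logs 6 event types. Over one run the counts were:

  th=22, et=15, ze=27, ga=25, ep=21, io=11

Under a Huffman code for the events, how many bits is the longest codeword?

3

Merge the two lowest-weight nodes at each step:
io(11) + et(15) → 26
ep(21) + th(22) → 43
ga(25) + 26 → 51
ze(27) + 43 → 70
51 + 70 → 121
The first pair merged (io, et) ends up deepest, at depth 3.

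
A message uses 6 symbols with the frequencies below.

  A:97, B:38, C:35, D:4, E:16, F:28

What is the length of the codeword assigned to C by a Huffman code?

3

Repeatedly merge the two smallest:
combine D(4), E(16) → 20
combine 20, F(28) → 48
combine C(35), B(38) → 73
combine 48, 73 → 121
combine A(97), 121 → 218
C's leaf is at depth 3, giving a 3-bit codeword.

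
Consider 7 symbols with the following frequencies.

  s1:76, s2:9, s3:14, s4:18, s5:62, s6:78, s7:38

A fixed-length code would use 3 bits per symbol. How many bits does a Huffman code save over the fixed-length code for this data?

152

Fixed-length: 3 bits × 295 symbols = 885 bits.
Huffman merges:
s2(9) + s3(14) → 23
s4(18) + 23 → 41
s7(38) + 41 → 79
s5(62) + s1(76) → 138
s6(78) + 79 → 157
138 + 157 → 295
Huffman total = 23 + 41 + 79 + 138 + 157 + 295 = 733 bits.
Saving = 885 − 733 = 152 bits.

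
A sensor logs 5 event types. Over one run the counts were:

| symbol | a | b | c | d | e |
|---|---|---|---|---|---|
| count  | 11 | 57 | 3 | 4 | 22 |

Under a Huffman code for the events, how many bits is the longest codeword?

4

Merge the two lowest-weight nodes at each step:
combine c(3), d(4) → 7
combine 7, a(11) → 18
combine 18, e(22) → 40
combine 40, b(57) → 97
The rarest symbols sit at the bottom; the longest codeword is 4 bits.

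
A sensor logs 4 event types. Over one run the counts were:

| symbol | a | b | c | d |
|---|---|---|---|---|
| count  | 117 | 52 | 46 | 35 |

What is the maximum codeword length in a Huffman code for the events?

Merge the two lowest-weight nodes at each step:
merge d(35) and c(46): 81
merge b(52) and 81: 133
merge a(117) and 133: 250
Maximum depth reached is 3.

3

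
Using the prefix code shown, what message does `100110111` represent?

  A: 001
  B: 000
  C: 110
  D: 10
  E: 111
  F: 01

Read left to right; each codeword is recognised as soon as it completes (prefix code):
  10→D | 01→F | 10→D | 111→E
Decoded message: DFDE

DFDE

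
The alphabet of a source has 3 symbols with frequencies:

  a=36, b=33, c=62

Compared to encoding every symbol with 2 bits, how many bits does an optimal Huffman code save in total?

62

Fixed-length: 2 bits × 131 symbols = 262 bits.
Huffman merges:
merge b(33) and a(36): 69
merge c(62) and 69: 131
Huffman total = 69 + 131 = 200 bits.
Saving = 262 − 200 = 62 bits.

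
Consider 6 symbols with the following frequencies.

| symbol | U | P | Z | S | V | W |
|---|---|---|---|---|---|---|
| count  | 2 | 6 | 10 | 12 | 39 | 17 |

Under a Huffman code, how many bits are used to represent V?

1

Repeatedly merge the two smallest:
U(2) + P(6) → 8
8 + Z(10) → 18
S(12) + W(17) → 29
18 + 29 → 47
V(39) + 47 → 86
V sits one level below the root: a 1-bit codeword.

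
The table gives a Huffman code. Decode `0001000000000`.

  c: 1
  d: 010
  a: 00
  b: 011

adaaaa

Read left to right; each codeword is recognised as soon as it completes (prefix code):
  00→a | 010→d | 00→a | 00→a | 00→a | 00→a
Decoded message: adaaaa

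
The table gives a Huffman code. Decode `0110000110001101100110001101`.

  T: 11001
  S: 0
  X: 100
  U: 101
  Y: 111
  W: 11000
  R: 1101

SWSWRXWR

Read left to right; each codeword is recognised as soon as it completes (prefix code):
  0→S | 11000→W | 0→S | 11000→W | 1101→R | 100→X | 11000→W | 1101→R
Decoded message: SWSWRXWR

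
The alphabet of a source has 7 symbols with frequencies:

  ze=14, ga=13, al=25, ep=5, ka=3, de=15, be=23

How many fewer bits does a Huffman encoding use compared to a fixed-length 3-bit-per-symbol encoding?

40

Fixed-length: 3 bits × 98 symbols = 294 bits.
Huffman merges:
merge ka(3) and ep(5): 8
merge 8 and ga(13): 21
merge ze(14) and de(15): 29
merge 21 and be(23): 44
merge al(25) and 29: 54
merge 44 and 54: 98
Huffman total = 8 + 21 + 29 + 44 + 54 + 98 = 254 bits.
Saving = 294 − 254 = 40 bits.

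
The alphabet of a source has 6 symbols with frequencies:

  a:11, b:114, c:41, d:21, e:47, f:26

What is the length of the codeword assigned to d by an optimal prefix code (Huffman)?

4

Build the tree from the bottom:
a(11) + d(21) → 32
f(26) + 32 → 58
c(41) + e(47) → 88
58 + 88 → 146
b(114) + 146 → 260
d sits 4 levels below the root, so its codeword is 4 bits.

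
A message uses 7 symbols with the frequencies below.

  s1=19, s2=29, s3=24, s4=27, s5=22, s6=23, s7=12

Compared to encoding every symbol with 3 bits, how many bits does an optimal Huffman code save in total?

Fixed-length: 3 bits × 156 symbols = 468 bits.
Huffman merges:
combine s7(12), s1(19) → 31
combine s5(22), s6(23) → 45
combine s3(24), s4(27) → 51
combine s2(29), 31 → 60
combine 45, 51 → 96
combine 60, 96 → 156
Huffman total = 31 + 45 + 51 + 60 + 96 + 156 = 439 bits.
Saving = 468 − 439 = 29 bits.

29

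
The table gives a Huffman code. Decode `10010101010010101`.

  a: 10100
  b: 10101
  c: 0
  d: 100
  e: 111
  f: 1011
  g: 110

dbcdb

Read left to right; each codeword is recognised as soon as it completes (prefix code):
  100→d | 10101→b | 0→c | 100→d | 10101→b
Decoded message: dbcdb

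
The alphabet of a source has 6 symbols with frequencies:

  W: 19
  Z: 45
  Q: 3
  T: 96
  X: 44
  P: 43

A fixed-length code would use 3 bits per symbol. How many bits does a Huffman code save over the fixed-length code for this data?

170

Fixed-length: 3 bits × 250 symbols = 750 bits.
Huffman merges:
Q(3) + W(19) → 22
22 + P(43) → 65
X(44) + Z(45) → 89
65 + 89 → 154
T(96) + 154 → 250
Huffman total = 22 + 65 + 89 + 154 + 250 = 580 bits.
Saving = 750 − 580 = 170 bits.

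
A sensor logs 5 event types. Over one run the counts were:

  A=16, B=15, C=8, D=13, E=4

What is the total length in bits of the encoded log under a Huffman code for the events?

Greedily combine the two least-frequent nodes:
E(4) + C(8) → 12
12 + D(13) → 25
B(15) + A(16) → 31
25 + 31 → 56
The encoded length is the sum of every internal node's weight: 12 + 25 + 31 + 56 = 124 bits.

124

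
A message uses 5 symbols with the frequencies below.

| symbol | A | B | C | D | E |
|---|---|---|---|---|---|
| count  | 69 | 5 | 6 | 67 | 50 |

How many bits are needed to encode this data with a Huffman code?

Build the Huffman tree bottom-up:
combine B(5), C(6) → 11
combine 11, E(50) → 61
combine 61, D(67) → 128
combine A(69), 128 → 197
Total encoded bits = sum of merged weights = 11 + 61 + 128 + 197 = 397.

397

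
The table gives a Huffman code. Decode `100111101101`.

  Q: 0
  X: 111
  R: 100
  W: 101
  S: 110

Read left to right; each codeword is recognised as soon as it completes (prefix code):
  100→R | 111→X | 101→W | 101→W
Decoded message: RXWW

RXWW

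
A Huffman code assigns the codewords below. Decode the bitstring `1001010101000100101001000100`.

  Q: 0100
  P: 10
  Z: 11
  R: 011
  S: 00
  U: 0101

Read left to right; each codeword is recognised as soon as it completes (prefix code):
  10→P | 0101→U | 0101→U | 00→S | 0100→Q | 10→P | 10→P | 0100→Q | 0100→Q
Decoded message: PUUSQPPQQ

PUUSQPPQQ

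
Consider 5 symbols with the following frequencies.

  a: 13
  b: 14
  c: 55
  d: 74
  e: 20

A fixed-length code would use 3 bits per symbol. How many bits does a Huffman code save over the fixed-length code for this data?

Fixed-length: 3 bits × 176 symbols = 528 bits.
Huffman merges:
merge a(13) and b(14): 27
merge e(20) and 27: 47
merge 47 and c(55): 102
merge d(74) and 102: 176
Huffman total = 27 + 47 + 102 + 176 = 352 bits.
Saving = 528 − 352 = 176 bits.

176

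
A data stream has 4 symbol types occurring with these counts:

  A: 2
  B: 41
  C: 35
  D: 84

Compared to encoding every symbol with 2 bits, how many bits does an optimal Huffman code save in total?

47

Fixed-length: 2 bits × 162 symbols = 324 bits.
Huffman merges:
combine A(2), C(35) → 37
combine 37, B(41) → 78
combine 78, D(84) → 162
Huffman total = 37 + 78 + 162 = 277 bits.
Saving = 324 − 277 = 47 bits.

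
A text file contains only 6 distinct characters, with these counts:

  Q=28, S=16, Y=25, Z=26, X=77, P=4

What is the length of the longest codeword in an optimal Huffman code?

4

Merge the two lowest-weight nodes at each step:
P(4) + S(16) → 20
20 + Y(25) → 45
Z(26) + Q(28) → 54
45 + 54 → 99
X(77) + 99 → 176
The first pair merged (P, S) ends up deepest, at depth 4.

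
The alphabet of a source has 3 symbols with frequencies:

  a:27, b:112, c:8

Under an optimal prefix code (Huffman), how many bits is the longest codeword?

2

Merge the two lowest-weight nodes at each step:
combine c(8), a(27) → 35
combine 35, b(112) → 147
Maximum depth reached is 2.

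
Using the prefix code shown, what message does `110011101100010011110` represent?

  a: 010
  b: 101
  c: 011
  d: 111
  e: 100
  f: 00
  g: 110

gcbeacg

Read left to right; each codeword is recognised as soon as it completes (prefix code):
  110→g | 011→c | 101→b | 100→e | 010→a | 011→c | 110→g
Decoded message: gcbeacg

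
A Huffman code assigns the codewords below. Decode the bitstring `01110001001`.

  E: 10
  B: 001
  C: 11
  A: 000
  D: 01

Read left to right; each codeword is recognised as soon as it completes (prefix code):
  01→D | 11→C | 000→A | 10→E | 01→D
Decoded message: DCAED

DCAED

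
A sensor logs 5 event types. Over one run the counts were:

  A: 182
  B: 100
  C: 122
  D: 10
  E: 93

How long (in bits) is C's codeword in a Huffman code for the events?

2

Repeatedly merge the two smallest:
combine D(10), E(93) → 103
combine B(100), 103 → 203
combine C(122), A(182) → 304
combine 203, 304 → 507
C's leaf is at depth 2, giving a 2-bit codeword.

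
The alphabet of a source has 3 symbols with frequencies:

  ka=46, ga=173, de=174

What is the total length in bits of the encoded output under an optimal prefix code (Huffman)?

612

Build the Huffman tree bottom-up:
combine ka(46), ga(173) → 219
combine de(174), 219 → 393
Total encoded bits = sum of merged weights = 219 + 393 = 612.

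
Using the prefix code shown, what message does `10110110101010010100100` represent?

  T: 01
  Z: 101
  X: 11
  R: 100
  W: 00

Read left to right; each codeword is recognised as soon as it completes (prefix code):
  101→Z | 101→Z | 101→Z | 01→T | 01→T | 00→W | 101→Z | 00→W | 100→R
Decoded message: ZZZTTWZWR

ZZZTTWZWR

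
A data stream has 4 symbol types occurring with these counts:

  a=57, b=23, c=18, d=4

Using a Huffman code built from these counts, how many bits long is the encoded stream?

169

Greedily combine the two least-frequent nodes:
merge d(4) and c(18): 22
merge 22 and b(23): 45
merge 45 and a(57): 102
Total encoded bits = sum of merged weights = 22 + 45 + 102 = 169.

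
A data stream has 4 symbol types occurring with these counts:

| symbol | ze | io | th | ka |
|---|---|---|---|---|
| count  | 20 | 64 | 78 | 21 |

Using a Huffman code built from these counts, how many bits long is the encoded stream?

329

Greedily combine the two least-frequent nodes:
ze(20) + ka(21) → 41
41 + io(64) → 105
th(78) + 105 → 183
Each symbol's bit-cost is frequency × depth; summing gives 329 bits (equivalently 41 + 105 + 183).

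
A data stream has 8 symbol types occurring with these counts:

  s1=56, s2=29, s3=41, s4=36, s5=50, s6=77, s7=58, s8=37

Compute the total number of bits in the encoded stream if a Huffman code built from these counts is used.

1140

Greedily combine the two least-frequent nodes:
s2(29) + s4(36) → 65
s8(37) + s3(41) → 78
s5(50) + s1(56) → 106
s7(58) + 65 → 123
s6(77) + 78 → 155
106 + 123 → 229
155 + 229 → 384
Total encoded bits = sum of merged weights = 65 + 78 + 106 + 123 + 155 + 229 + 384 = 1140.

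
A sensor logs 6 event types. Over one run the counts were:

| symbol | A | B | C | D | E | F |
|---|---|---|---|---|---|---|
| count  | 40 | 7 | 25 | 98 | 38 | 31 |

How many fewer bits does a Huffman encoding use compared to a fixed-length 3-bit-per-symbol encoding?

164

Fixed-length: 3 bits × 239 symbols = 717 bits.
Huffman merges:
combine B(7), C(25) → 32
combine F(31), 32 → 63
combine E(38), A(40) → 78
combine 63, 78 → 141
combine D(98), 141 → 239
Huffman total = 32 + 63 + 78 + 141 + 239 = 553 bits.
Saving = 717 − 553 = 164 bits.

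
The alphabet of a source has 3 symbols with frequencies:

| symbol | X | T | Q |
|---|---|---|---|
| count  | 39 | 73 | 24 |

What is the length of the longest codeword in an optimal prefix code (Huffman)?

2

Merge the two lowest-weight nodes at each step:
combine Q(24), X(39) → 63
combine 63, T(73) → 136
Maximum depth reached is 2.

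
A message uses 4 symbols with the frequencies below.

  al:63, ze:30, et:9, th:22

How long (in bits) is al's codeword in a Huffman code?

Huffman merges, smallest pair first:
combine et(9), th(22) → 31
combine ze(30), 31 → 61
combine 61, al(63) → 124
al is a child of the root — depth 1, so its codeword is a single bit.

1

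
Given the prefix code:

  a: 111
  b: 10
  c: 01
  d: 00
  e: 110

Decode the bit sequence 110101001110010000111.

Read left to right; each codeword is recognised as soon as it completes (prefix code):
  110→e | 10→b | 10→b | 01→c | 110→e | 01→c | 00→d | 00→d | 111→a
Decoded message: ebbcecdda

ebbcecdda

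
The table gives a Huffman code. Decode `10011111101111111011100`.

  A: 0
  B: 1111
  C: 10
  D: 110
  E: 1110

CABDBEEA

Read left to right; each codeword is recognised as soon as it completes (prefix code):
  10→C | 0→A | 1111→B | 110→D | 1111→B | 1110→E | 1110→E | 0→A
Decoded message: CABDBEEA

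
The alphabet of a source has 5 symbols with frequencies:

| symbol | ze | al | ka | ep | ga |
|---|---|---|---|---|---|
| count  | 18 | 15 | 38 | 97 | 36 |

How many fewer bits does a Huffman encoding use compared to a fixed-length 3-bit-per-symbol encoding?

Fixed-length: 3 bits × 204 symbols = 612 bits.
Huffman merges:
combine al(15), ze(18) → 33
combine 33, ga(36) → 69
combine ka(38), 69 → 107
combine ep(97), 107 → 204
Huffman total = 33 + 69 + 107 + 204 = 413 bits.
Saving = 612 − 413 = 199 bits.

199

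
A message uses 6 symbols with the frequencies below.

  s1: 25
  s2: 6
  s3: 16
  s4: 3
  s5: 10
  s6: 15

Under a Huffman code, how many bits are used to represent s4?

Repeatedly merge the two smallest:
merge s4(3) and s2(6): 9
merge 9 and s5(10): 19
merge s6(15) and s3(16): 31
merge 19 and s1(25): 44
merge 31 and 44: 75
The subtree containing s4 is merged 4 times, so code length = 4.

4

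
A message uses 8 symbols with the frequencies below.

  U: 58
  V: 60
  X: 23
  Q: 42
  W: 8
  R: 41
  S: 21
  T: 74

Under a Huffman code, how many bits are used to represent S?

Huffman merges, smallest pair first:
merge W(8) and S(21): 29
merge X(23) and 29: 52
merge R(41) and Q(42): 83
merge 52 and U(58): 110
merge V(60) and T(74): 134
merge 83 and 110: 193
merge 134 and 193: 327
S sits 5 levels below the root, so its codeword is 5 bits.

5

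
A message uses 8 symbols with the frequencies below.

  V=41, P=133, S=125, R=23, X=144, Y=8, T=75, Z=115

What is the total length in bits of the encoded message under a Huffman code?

Build the Huffman tree bottom-up:
combine Y(8), R(23) → 31
combine 31, V(41) → 72
combine 72, T(75) → 147
combine Z(115), S(125) → 240
combine P(133), X(144) → 277
combine 147, 240 → 387
combine 277, 387 → 664
Each symbol's bit-cost is frequency × depth; summing gives 1818 bits (equivalently 31 + 72 + 147 + 240 + 277 + 387 + 664).

1818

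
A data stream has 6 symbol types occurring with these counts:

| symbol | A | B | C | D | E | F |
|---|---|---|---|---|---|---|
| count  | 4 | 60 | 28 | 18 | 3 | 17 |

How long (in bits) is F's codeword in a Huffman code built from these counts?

4

Repeatedly merge the two smallest:
E(3) + A(4) → 7
7 + F(17) → 24
D(18) + 24 → 42
C(28) + 42 → 70
B(60) + 70 → 130
The subtree containing F is merged 4 times, so code length = 4.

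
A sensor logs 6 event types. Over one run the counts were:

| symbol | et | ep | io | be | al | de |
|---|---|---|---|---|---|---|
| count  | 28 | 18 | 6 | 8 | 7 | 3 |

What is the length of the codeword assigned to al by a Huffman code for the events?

4

Build the tree from the bottom:
merge de(3) and io(6): 9
merge al(7) and be(8): 15
merge 9 and 15: 24
merge ep(18) and 24: 42
merge et(28) and 42: 70
al's leaf is at depth 4, giving a 4-bit codeword.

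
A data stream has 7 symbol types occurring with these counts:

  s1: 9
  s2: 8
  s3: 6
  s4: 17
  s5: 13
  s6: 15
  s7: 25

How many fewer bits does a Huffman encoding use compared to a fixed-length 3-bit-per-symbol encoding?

Fixed-length: 3 bits × 93 symbols = 279 bits.
Huffman merges:
merge s3(6) and s2(8): 14
merge s1(9) and s5(13): 22
merge 14 and s6(15): 29
merge s4(17) and 22: 39
merge s7(25) and 29: 54
merge 39 and 54: 93
Huffman total = 14 + 22 + 29 + 39 + 54 + 93 = 251 bits.
Saving = 279 − 251 = 28 bits.

28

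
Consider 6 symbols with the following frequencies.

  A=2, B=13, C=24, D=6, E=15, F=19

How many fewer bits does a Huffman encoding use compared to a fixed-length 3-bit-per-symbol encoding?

50

Fixed-length: 3 bits × 79 symbols = 237 bits.
Huffman merges:
combine A(2), D(6) → 8
combine 8, B(13) → 21
combine E(15), F(19) → 34
combine 21, C(24) → 45
combine 34, 45 → 79
Huffman total = 8 + 21 + 34 + 45 + 79 = 187 bits.
Saving = 237 − 187 = 50 bits.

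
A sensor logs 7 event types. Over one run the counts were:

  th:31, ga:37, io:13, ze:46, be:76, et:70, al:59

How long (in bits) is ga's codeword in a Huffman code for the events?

3

Huffman merges, smallest pair first:
io(13) + th(31) → 44
ga(37) + 44 → 81
ze(46) + al(59) → 105
et(70) + be(76) → 146
81 + 105 → 186
146 + 186 → 332
The subtree containing ga is merged 3 times, so code length = 3.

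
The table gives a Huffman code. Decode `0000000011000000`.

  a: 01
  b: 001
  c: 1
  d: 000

ddbcdd

Read left to right; each codeword is recognised as soon as it completes (prefix code):
  000→d | 000→d | 001→b | 1→c | 000→d | 000→d
Decoded message: ddbcdd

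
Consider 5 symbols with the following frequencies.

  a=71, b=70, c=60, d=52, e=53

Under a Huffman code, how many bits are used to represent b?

2

Build the tree from the bottom:
merge d(52) and e(53): 105
merge c(60) and b(70): 130
merge a(71) and 105: 176
merge 130 and 176: 306
b's leaf is at depth 2, giving a 2-bit codeword.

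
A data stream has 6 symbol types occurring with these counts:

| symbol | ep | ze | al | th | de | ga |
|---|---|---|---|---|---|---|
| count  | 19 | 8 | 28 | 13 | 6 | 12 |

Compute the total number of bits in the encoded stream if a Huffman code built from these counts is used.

211

Build the Huffman tree bottom-up:
de(6) + ze(8) → 14
ga(12) + th(13) → 25
14 + ep(19) → 33
25 + al(28) → 53
33 + 53 → 86
Total encoded bits = sum of merged weights = 14 + 25 + 33 + 53 + 86 = 211.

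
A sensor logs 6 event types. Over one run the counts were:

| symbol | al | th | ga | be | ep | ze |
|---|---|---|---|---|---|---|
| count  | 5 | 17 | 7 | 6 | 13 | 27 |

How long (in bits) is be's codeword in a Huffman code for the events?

4

Repeatedly merge the two smallest:
combine al(5), be(6) → 11
combine ga(7), 11 → 18
combine ep(13), th(17) → 30
combine 18, ze(27) → 45
combine 30, 45 → 75
be's leaf is at depth 4, giving a 4-bit codeword.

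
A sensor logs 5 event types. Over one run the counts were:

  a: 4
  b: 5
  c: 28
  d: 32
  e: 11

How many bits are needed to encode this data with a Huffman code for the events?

Build the Huffman tree bottom-up:
a(4) + b(5) → 9
9 + e(11) → 20
20 + c(28) → 48
d(32) + 48 → 80
Total encoded bits = sum of merged weights = 9 + 20 + 48 + 80 = 157.

157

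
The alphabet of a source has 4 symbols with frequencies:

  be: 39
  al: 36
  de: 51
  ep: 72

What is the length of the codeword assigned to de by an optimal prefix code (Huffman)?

2

Huffman merges, smallest pair first:
combine al(36), be(39) → 75
combine de(51), ep(72) → 123
combine 75, 123 → 198
The subtree containing de is merged 2 times, so code length = 2.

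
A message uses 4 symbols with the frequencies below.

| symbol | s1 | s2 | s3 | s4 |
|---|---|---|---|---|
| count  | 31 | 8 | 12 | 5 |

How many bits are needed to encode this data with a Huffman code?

Merge the two smallest weights repeatedly:
combine s4(5), s2(8) → 13
combine s3(12), 13 → 25
combine 25, s1(31) → 56
Total encoded bits = sum of merged weights = 13 + 25 + 56 = 94.

94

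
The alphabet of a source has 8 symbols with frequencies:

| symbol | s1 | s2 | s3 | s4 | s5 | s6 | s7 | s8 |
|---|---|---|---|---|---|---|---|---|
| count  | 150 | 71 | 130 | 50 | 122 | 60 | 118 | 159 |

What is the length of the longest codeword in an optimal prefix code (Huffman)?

Merge the two lowest-weight nodes at each step:
merge s4(50) and s6(60): 110
merge s2(71) and 110: 181
merge s7(118) and s5(122): 240
merge s3(130) and s1(150): 280
merge s8(159) and 181: 340
merge 240 and 280: 520
merge 340 and 520: 860
The rarest symbols sit at the bottom; the longest codeword is 4 bits.

4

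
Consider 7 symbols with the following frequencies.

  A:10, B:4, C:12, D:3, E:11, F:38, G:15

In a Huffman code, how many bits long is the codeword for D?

Repeatedly merge the two smallest:
D(3) + B(4) → 7
7 + A(10) → 17
E(11) + C(12) → 23
G(15) + 17 → 32
23 + 32 → 55
F(38) + 55 → 93
The subtree containing D is merged 5 times, so code length = 5.

5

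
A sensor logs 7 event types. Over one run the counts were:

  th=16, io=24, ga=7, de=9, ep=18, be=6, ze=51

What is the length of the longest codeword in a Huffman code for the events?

Merge the two lowest-weight nodes at each step:
merge be(6) and ga(7): 13
merge de(9) and 13: 22
merge th(16) and ep(18): 34
merge 22 and io(24): 46
merge 34 and 46: 80
merge ze(51) and 80: 131
The first pair merged (be, ga) ends up deepest, at depth 5.

5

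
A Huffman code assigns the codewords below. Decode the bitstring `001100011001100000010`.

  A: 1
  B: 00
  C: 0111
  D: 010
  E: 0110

Read left to right; each codeword is recognised as soon as it completes (prefix code):
  00→B | 1→A | 1→A | 00→B | 0110→E | 0110→E | 00→B | 00→B | 010→D
Decoded message: BAABEEBBD

BAABEEBBD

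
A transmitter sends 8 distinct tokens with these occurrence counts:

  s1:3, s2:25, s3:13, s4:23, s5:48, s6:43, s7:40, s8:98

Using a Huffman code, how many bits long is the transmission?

Build the Huffman tree bottom-up:
s1(3) + s3(13) → 16
16 + s4(23) → 39
s2(25) + 39 → 64
s7(40) + s6(43) → 83
s5(48) + 64 → 112
83 + s8(98) → 181
112 + 181 → 293
The encoded length is the sum of every internal node's weight: 16 + 39 + 64 + 83 + 112 + 181 + 293 = 788 bits.

788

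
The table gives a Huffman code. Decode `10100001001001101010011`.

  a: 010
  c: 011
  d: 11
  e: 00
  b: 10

bbeaacabc

Read left to right; each codeword is recognised as soon as it completes (prefix code):
  10→b | 10→b | 00→e | 010→a | 010→a | 011→c | 010→a | 10→b | 011→c
Decoded message: bbeaacabc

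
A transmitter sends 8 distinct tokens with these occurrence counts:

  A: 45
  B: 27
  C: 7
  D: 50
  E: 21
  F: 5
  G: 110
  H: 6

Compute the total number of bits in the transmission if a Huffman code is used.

Merge the two smallest weights repeatedly:
merge F(5) and H(6): 11
merge C(7) and 11: 18
merge 18 and E(21): 39
merge B(27) and 39: 66
merge A(45) and D(50): 95
merge 66 and 95: 161
merge G(110) and 161: 271
Total encoded bits = sum of merged weights = 11 + 18 + 39 + 66 + 95 + 161 + 271 = 661.

661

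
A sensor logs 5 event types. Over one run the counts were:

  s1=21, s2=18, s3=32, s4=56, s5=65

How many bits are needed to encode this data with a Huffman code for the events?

423

Greedily combine the two least-frequent nodes:
merge s2(18) and s1(21): 39
merge s3(32) and 39: 71
merge s4(56) and s5(65): 121
merge 71 and 121: 192
The encoded length is the sum of every internal node's weight: 39 + 71 + 121 + 192 = 423 bits.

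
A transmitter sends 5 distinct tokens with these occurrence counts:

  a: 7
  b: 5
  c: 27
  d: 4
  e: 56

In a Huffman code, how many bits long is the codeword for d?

4

Huffman merges, smallest pair first:
combine d(4), b(5) → 9
combine a(7), 9 → 16
combine 16, c(27) → 43
combine 43, e(56) → 99
d's leaf is at depth 4, giving a 4-bit codeword.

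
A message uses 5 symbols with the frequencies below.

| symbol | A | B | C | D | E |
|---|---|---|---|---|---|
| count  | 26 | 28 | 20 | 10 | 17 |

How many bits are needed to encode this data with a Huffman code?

229

Greedily combine the two least-frequent nodes:
D(10) + E(17) → 27
C(20) + A(26) → 46
27 + B(28) → 55
46 + 55 → 101
The encoded length is the sum of every internal node's weight: 27 + 46 + 55 + 101 = 229 bits.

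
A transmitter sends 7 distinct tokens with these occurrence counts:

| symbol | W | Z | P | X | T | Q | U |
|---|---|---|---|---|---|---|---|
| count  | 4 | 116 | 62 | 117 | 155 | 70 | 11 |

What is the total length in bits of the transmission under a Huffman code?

Merge the two smallest weights repeatedly:
combine W(4), U(11) → 15
combine 15, P(62) → 77
combine Q(70), 77 → 147
combine Z(116), X(117) → 233
combine 147, T(155) → 302
combine 233, 302 → 535
Each symbol's bit-cost is frequency × depth; summing gives 1309 bits (equivalently 15 + 77 + 147 + 233 + 302 + 535).

1309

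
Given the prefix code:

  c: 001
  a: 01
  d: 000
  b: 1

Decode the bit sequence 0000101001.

daac

Read left to right; each codeword is recognised as soon as it completes (prefix code):
  000→d | 01→a | 01→a | 001→c
Decoded message: daac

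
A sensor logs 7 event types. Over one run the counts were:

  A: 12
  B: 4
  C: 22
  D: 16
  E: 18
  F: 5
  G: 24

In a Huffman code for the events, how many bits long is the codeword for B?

4

Build the tree from the bottom:
combine B(4), F(5) → 9
combine 9, A(12) → 21
combine D(16), E(18) → 34
combine 21, C(22) → 43
combine G(24), 34 → 58
combine 43, 58 → 101
B sits 4 levels below the root, so its codeword is 4 bits.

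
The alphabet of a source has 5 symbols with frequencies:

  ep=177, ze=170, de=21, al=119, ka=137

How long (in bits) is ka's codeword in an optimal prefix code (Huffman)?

2

Huffman merges, smallest pair first:
de(21) + al(119) → 140
ka(137) + 140 → 277
ze(170) + ep(177) → 347
277 + 347 → 624
ka sits 2 levels below the root, so its codeword is 2 bits.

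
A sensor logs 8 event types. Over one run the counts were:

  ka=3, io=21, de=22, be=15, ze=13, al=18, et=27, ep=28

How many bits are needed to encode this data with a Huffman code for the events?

Build the Huffman tree bottom-up:
combine ka(3), ze(13) → 16
combine be(15), 16 → 31
combine al(18), io(21) → 39
combine de(22), et(27) → 49
combine ep(28), 31 → 59
combine 39, 49 → 88
combine 59, 88 → 147
Total encoded bits = sum of merged weights = 16 + 31 + 39 + 49 + 59 + 88 + 147 = 429.

429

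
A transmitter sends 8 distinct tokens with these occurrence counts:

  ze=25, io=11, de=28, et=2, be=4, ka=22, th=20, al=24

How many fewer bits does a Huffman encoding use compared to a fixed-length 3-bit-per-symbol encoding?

Fixed-length: 3 bits × 136 symbols = 408 bits.
Huffman merges:
combine et(2), be(4) → 6
combine 6, io(11) → 17
combine 17, th(20) → 37
combine ka(22), al(24) → 46
combine ze(25), de(28) → 53
combine 37, 46 → 83
combine 53, 83 → 136
Huffman total = 6 + 17 + 37 + 46 + 53 + 83 + 136 = 378 bits.
Saving = 408 − 378 = 30 bits.

30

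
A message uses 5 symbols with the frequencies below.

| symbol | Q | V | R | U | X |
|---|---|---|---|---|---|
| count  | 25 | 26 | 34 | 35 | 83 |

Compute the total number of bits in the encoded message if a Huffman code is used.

Build the Huffman tree bottom-up:
merge Q(25) and V(26): 51
merge R(34) and U(35): 69
merge 51 and 69: 120
merge X(83) and 120: 203
Each symbol's bit-cost is frequency × depth; summing gives 443 bits (equivalently 51 + 69 + 120 + 203).

443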